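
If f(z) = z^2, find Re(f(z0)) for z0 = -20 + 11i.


Step 1: z0 = -20 + 11i
Step 2: z0^2 = (-20)^2 - 11^2 - 440i
Step 3: real part = 400 - 121 = 279

279


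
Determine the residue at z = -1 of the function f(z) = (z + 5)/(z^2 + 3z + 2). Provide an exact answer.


Step 1: Q(z) = z^2 + 3z + 2 = (z + 1)(z + 2)
Step 2: Q'(z) = 2z + 3
Step 3: Q'(-1) = 1, P(-1) = 4
Step 4: Res = P(-1)/Q'(-1) = 4/1 = 4

4


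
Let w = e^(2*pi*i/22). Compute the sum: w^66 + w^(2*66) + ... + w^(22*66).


Step 1: The sum sum_{j=1}^{n} w^(k*j) equals n if n | k, else 0.
Step 2: Here n = 22, k = 66
Step 3: Does n divide k? 22 | 66 -> True
Step 4: Sum = 22

22


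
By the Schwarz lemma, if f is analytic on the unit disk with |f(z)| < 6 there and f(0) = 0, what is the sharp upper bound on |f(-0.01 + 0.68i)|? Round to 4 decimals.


Step 1: g = f/6 maps D -> D with g(0) = 0, so by the Schwarz lemma |g(z)| <= |z|, i.e. |f(z)| <= 6|z|; this is sharp (f(z) = 6z).
Step 2: |z0|^2 = (-0.01)^2 + 0.68^2 = 0.4625
Step 3: |z0| = sqrt(0.4625) = 0.680074
Step 4: Best bound = 6 * |z0| = 6 * 0.680074 = 4.0804

4.0804


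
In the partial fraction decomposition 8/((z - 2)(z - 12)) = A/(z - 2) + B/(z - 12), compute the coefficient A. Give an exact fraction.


Step 1: Multiply both sides by (z - 2) and set z = 2
Step 2: A = 8 / (2 - 12)
Step 3: A = 8 / (-10)
Step 4: A = -4/5

-4/5


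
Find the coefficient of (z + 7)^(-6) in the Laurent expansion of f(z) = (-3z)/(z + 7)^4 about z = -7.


Step 1: Write the numerator in powers of (z + 7): -3z = -3(z + 7) + (-3*(-7) + 0) = -3(z + 7) + 21
Step 2: Divide by (z + 7)^4: f(z) = 21(z + 7)^(-4) - 3(z + 7)^(-3)
Step 3: This finite sum is the Laurent series of f about z = -7.
Step 4: Only the powers -4 and -3 appear, so the coefficient of (z + 7)^(-6) = 0

0


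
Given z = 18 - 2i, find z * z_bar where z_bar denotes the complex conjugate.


Step 1: conj(z) = 18 + 2i
Step 2: z * conj(z) = 18^2 + (-2)^2
Step 3: = 324 + 4 = 328

328


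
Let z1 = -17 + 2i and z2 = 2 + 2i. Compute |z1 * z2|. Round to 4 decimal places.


Step 1: |z1| = sqrt((-17)^2 + 2^2) = sqrt(293)
Step 2: |z2| = sqrt(2^2 + 2^2) = sqrt(8)
Step 3: |z1*z2| = |z1|*|z2| = sqrt(293) * sqrt(8) = sqrt(293 * 8) = sqrt(2344)
Step 4: = 48.4149

48.4149


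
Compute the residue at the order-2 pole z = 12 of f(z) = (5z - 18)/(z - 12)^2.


Step 1: Pole of order 2 at z = 12
Step 2: Res = lim d/dz [(z - 12)^2 * f(z)] as z -> 12
Step 3: (z - 12)^2 * f(z) = 5z - 18
Step 4: d/dz[5z - 18] = 5

5


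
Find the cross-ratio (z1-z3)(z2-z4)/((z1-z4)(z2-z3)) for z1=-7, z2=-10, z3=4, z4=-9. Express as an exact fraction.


Step 1: (z1-z3)(z2-z4) = (-11) * (-1) = 11
Step 2: (z1-z4)(z2-z3) = 2 * (-14) = -28
Step 3: Cross-ratio = -11/28 = -11/28

-11/28


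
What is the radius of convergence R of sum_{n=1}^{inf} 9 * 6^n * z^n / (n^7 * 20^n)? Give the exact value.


Step 1: General term a_n = 9 * 6^n / (n^7 * 20^n)
Step 2: By the root test, |a_n|^(1/n) = 9^(1/n) * 6 / (n^(7/n) * 20) -> 6/20 as n -> infinity (since 9^(1/n) -> 1 and n^(7/n) -> 1)
Step 3: R = 1/lim|a_n|^(1/n) = 20/6 = 10/3

10/3


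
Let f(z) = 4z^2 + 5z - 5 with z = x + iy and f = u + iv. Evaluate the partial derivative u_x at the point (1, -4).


Step 1: f(z) = 4(x+iy)^2 + 5(x+iy) - 5
Step 2: u = 4(x^2 - y^2) + 5x - 5
Step 3: u_x = 8x + 5
Step 4: At (1, -4): u_x = 8 + 5 = 13

13


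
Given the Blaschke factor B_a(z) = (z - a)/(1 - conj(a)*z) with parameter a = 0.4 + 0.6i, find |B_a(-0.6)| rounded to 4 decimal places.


Step 1: Numerator z0 - a = -0.6 - (0.4 + 0.6i) = -1 - 0.6i
Step 2: Denominator 1 - conj(a)*z0 = 1 - (0.4 - 0.6i)*(-0.6) = 1.24 - 0.36i
Step 3: |z0 - a|^2 = (-1)^2 + (-0.6)^2 = 1.36; |1 - conj(a)*z0|^2 = 1.24^2 + (-0.36)^2 = 1.6672
Step 4: |B_a(-0.6)| = sqrt(1.36 / 1.6672) = sqrt(0.815739)
Step 5: = 0.9032

0.9032


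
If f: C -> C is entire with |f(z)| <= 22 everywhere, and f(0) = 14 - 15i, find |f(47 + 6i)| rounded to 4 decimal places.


Step 1: By Liouville's theorem, a bounded entire function is constant.
Step 2: f(z) = f(0) = 14 - 15i for all z.
Step 3: |f(w)| = |14 - 15i| = sqrt(196 + 225)
Step 4: = 20.5183

20.5183


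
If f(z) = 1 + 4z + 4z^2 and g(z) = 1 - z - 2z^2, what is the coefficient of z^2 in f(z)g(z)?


Step 1: z^2 term in f*g comes from: (1)*(-2z^2) + (4z)*(-z) + (4z^2)*(1)
Step 2: = -2 - 4 + 4
Step 3: = -2

-2


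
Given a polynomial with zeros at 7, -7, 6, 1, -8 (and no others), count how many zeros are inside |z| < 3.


Step 1: Check each root:
  z = 7: |7| = 7 >= 3
  z = -7: |-7| = 7 >= 3
  z = 6: |6| = 6 >= 3
  z = 1: |1| = 1 < 3
  z = -8: |-8| = 8 >= 3
Step 2: Count = 1

1


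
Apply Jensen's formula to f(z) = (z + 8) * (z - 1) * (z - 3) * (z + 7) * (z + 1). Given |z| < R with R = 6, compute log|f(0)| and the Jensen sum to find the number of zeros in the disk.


Jensen's formula: (1/2pi)*integral log|f(Re^it)|dt = log|f(0)| + sum_{|a_k|<R} log(R/|a_k|)
Step 1: f(0) = 8 * (-1) * (-3) * 7 * 1 = 168
Step 2: log|f(0)| = log|-8| + log|1| + log|3| + log|-7| + log|-1| = 5.124
Step 3: Zeros inside |z| < 6: 1, 3, -1
Step 4: Jensen sum = log(6/1) + log(6/3) + log(6/1) = 4.2767
Step 5: n(R) = number of terms in the Jensen sum = count of zeros inside |z| < 6 = 3

3


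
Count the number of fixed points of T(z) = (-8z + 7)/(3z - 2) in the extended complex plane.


Step 1: Fixed points satisfy T(z) = z
Step 2: 3z^2 + 6z - 7 = 0
Step 3: Discriminant = 6^2 - 4*3*(-7) = 120
Step 4: Number of fixed points = 2

2


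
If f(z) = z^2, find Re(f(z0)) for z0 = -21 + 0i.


Step 1: z0 = -21 + 0i
Step 2: z0^2 = (-21)^2 - 0^2 + 0i
Step 3: real part = 441 - 0 = 441

441


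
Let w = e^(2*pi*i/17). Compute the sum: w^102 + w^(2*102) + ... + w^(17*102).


Step 1: The sum sum_{j=1}^{n} w^(k*j) equals n if n | k, else 0.
Step 2: Here n = 17, k = 102
Step 3: Does n divide k? 17 | 102 -> True
Step 4: Sum = 17

17


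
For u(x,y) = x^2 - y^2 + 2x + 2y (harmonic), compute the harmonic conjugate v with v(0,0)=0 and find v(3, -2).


Step 1: v_x = -u_y = 2y - 2
Step 2: v_y = u_x = 2x + 2
Step 3: v = 2xy - 2x + 2y + C
Step 4: v(0,0) = 0 => C = 0
Step 5: v(3, -2) = -22

-22


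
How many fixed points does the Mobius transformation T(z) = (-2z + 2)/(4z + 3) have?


Step 1: Fixed points satisfy T(z) = z
Step 2: 4z^2 + 5z - 2 = 0
Step 3: Discriminant = 5^2 - 4*4*(-2) = 57
Step 4: Number of fixed points = 2

2


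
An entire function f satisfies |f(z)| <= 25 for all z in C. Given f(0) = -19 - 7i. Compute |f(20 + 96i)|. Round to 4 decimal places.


Step 1: By Liouville's theorem, a bounded entire function is constant.
Step 2: f(z) = f(0) = -19 - 7i for all z.
Step 3: |f(w)| = |-19 - 7i| = sqrt(361 + 49)
Step 4: = 20.2485

20.2485


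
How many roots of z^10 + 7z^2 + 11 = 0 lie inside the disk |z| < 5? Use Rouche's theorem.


Step 1: On |z| = 5 the three terms have sizes |z^10| = 5^10 = 9765625, |7z^2| = 7*5^2 = 175, |11| = 11
Step 2: The dominant term is g(z) = z^10; let h(z) = 7z^2 + 11 so f = g + h
Step 3: On |z| = 5: |g| = 9765625 and |h| <= 175 + 11 = 186
Step 4: Since 9765625 > 186, |h| < |g| on |z| = 5, so by Rouche f has the same number of zeros as g inside |z| < 5
Step 5: g(z) = z^10 has 10 zeros (all at the origin) inside |z| < 5. Answer = 10

10


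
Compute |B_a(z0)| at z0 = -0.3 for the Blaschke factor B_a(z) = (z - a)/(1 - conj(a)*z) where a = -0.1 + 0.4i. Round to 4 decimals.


Step 1: Numerator z0 - a = -0.3 - (-0.1 + 0.4i) = -0.2 - 0.4i
Step 2: Denominator 1 - conj(a)*z0 = 1 - (-0.1 - 0.4i)*(-0.3) = 0.97 - 0.12i
Step 3: |z0 - a|^2 = (-0.2)^2 + (-0.4)^2 = 0.2; |1 - conj(a)*z0|^2 = 0.97^2 + (-0.12)^2 = 0.9553
Step 4: |B_a(-0.3)| = sqrt(0.2 / 0.9553) = sqrt(0.209358)
Step 5: = 0.4576

0.4576


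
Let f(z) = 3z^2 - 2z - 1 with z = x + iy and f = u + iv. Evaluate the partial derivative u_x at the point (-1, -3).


Step 1: f(z) = 3(x+iy)^2 - 2(x+iy) - 1
Step 2: u = 3(x^2 - y^2) - 2x - 1
Step 3: u_x = 6x - 2
Step 4: At (-1, -3): u_x = -6 - 2 = -8

-8


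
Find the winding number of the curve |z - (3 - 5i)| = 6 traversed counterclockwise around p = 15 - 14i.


Step 1: Center c = (3, -5), radius = 6
Step 2: |p - c|^2 = 12^2 + (-9)^2 = 225
Step 3: r^2 = 36
Step 4: |p-c| > r so winding number = 0

0


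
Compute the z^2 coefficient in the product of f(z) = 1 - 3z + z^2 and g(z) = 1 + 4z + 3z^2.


Step 1: z^2 term in f*g comes from: (1)*(3z^2) + (-3z)*(4z) + (z^2)*(1)
Step 2: = 3 - 12 + 1
Step 3: = -8

-8


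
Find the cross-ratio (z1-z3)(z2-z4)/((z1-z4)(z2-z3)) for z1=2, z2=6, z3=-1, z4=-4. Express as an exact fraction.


Step 1: (z1-z3)(z2-z4) = 3 * 10 = 30
Step 2: (z1-z4)(z2-z3) = 6 * 7 = 42
Step 3: Cross-ratio = 30/42 = 5/7

5/7


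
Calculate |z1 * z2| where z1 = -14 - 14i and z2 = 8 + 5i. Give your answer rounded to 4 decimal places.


Step 1: |z1| = sqrt((-14)^2 + (-14)^2) = sqrt(392)
Step 2: |z2| = sqrt(8^2 + 5^2) = sqrt(89)
Step 3: |z1*z2| = |z1|*|z2| = sqrt(392) * sqrt(89) = sqrt(392 * 89) = sqrt(34888)
Step 4: = 186.7833

186.7833


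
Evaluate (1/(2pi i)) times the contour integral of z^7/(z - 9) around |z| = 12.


Step 1: f(z) = z^7, a = 9 is inside |z| = 12
Step 2: By Cauchy integral formula: (1/(2pi*i)) * integral = f(a)
Step 3: f(9) = 9^7 = 4782969

4782969


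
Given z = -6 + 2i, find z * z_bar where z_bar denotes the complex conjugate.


Step 1: conj(z) = -6 - 2i
Step 2: z * conj(z) = (-6)^2 + 2^2
Step 3: = 36 + 4 = 40

40


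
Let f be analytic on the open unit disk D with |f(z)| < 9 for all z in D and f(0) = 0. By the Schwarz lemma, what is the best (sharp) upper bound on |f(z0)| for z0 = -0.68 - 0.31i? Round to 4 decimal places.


Step 1: g = f/9 maps D -> D with g(0) = 0, so by the Schwarz lemma |g(z)| <= |z|, i.e. |f(z)| <= 9|z|; this is sharp (f(z) = 9z).
Step 2: |z0|^2 = (-0.68)^2 + (-0.31)^2 = 0.5585
Step 3: |z0| = sqrt(0.5585) = 0.747329
Step 4: Best bound = 9 * |z0| = 9 * 0.747329 = 6.726

6.726


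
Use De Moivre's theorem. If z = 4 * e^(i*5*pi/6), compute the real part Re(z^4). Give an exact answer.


Step 1: By De Moivre's theorem, z^4 = 4^4 * e^(i*4*5*pi/6) = 256 * (cos(10*pi/3) + i*sin(10*pi/3))
Step 2: |z|^4 = 4^4 = 256
Step 3: Reduce the angle mod 2*pi: 10*pi/3 - 2*pi = 4*pi/3
Step 4: cos(4*pi/3) = -1/2
Step 5: Re(z^4) = 256 * (-1/2) = -128

-128


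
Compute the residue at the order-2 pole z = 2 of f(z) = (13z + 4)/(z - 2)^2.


Step 1: Pole of order 2 at z = 2
Step 2: Res = lim d/dz [(z - 2)^2 * f(z)] as z -> 2
Step 3: (z - 2)^2 * f(z) = 13z + 4
Step 4: d/dz[13z + 4] = 13

13


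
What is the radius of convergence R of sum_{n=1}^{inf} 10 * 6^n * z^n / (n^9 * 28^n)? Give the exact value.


Step 1: General term a_n = 10 * 6^n / (n^9 * 28^n)
Step 2: By the root test, |a_n|^(1/n) = 10^(1/n) * 6 / (n^(9/n) * 28) -> 6/28 as n -> infinity (since 10^(1/n) -> 1 and n^(9/n) -> 1)
Step 3: R = 1/lim|a_n|^(1/n) = 28/6 = 14/3

14/3


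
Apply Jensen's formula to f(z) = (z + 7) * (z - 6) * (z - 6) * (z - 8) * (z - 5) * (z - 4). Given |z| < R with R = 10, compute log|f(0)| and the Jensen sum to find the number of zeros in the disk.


Jensen's formula: (1/2pi)*integral log|f(Re^it)|dt = log|f(0)| + sum_{|a_k|<R} log(R/|a_k|)
Step 1: f(0) = 7 * (-6) * (-6) * (-8) * (-5) * (-4) = -40320
Step 2: log|f(0)| = log|-7| + log|6| + log|6| + log|8| + log|5| + log|4| = 10.6046
Step 3: Zeros inside |z| < 10: -7, 6, 6, 8, 5, 4
Step 4: Jensen sum = log(10/7) + log(10/6) + log(10/6) + log(10/8) + log(10/5) + log(10/4) = 3.2109
Step 5: n(R) = number of terms in the Jensen sum = count of zeros inside |z| < 10 = 6

6


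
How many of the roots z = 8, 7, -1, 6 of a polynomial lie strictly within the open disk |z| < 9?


Step 1: Check each root:
  z = 8: |8| = 8 < 9
  z = 7: |7| = 7 < 9
  z = -1: |-1| = 1 < 9
  z = 6: |6| = 6 < 9
Step 2: Count = 4

4


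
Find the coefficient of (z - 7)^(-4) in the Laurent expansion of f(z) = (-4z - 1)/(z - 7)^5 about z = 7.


Step 1: Write the numerator in powers of (z - 7): -4z - 1 = -4(z - 7) + (-4*7 - 1) = -4(z - 7) - 29
Step 2: Divide by (z - 7)^5: f(z) = -29(z - 7)^(-5) - 4(z - 7)^(-4)
Step 3: This finite sum is the Laurent series of f about z = 7.
Step 4: Coefficient of (z - 7)^(-4) = coefficient of (z - 7) in the re-centred numerator = -4

-4


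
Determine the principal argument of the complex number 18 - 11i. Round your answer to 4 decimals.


Step 1: z = 18 - 11i
Step 2: arg(z) = atan2(-11, 18)
Step 3: arg(z) = -0.5485

-0.5485


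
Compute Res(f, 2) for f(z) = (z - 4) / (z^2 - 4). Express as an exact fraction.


Step 1: Q(z) = z^2 - 4 = (z - 2)(z + 2)
Step 2: Q'(z) = 2z
Step 3: Q'(2) = 4, P(2) = -2
Step 4: Res = P(2)/Q'(2) = -2/4 = -1/2

-1/2


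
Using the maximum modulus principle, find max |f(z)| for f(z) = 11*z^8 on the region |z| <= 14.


Step 1: On |z| = 14, |f(z)| = 11 * |z|^8 = 11 * 14^8
Step 2: By maximum modulus principle, maximum is on boundary.
Step 3: Maximum = 11 * 1475789056 = 16233679616

16233679616


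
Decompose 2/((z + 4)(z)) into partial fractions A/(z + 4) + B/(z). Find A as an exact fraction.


Step 1: Multiply both sides by (z + 4) and set z = -4
Step 2: A = 2 / (-4 - 0)
Step 3: A = 2 / (-4)
Step 4: A = -1/2

-1/2


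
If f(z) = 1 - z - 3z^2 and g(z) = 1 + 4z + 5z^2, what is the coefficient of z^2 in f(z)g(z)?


Step 1: z^2 term in f*g comes from: (1)*(5z^2) + (-z)*(4z) + (-3z^2)*(1)
Step 2: = 5 - 4 - 3
Step 3: = -2

-2


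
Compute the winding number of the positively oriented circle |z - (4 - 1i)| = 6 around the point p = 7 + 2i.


Step 1: Center c = (4, -1), radius = 6
Step 2: |p - c|^2 = 3^2 + 3^2 = 18
Step 3: r^2 = 36
Step 4: |p-c| < r so winding number = 1

1


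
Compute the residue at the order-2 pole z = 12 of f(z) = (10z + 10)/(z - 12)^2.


Step 1: Pole of order 2 at z = 12
Step 2: Res = lim d/dz [(z - 12)^2 * f(z)] as z -> 12
Step 3: (z - 12)^2 * f(z) = 10z + 10
Step 4: d/dz[10z + 10] = 10

10


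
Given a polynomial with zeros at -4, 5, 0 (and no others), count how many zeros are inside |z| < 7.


Step 1: Check each root:
  z = -4: |-4| = 4 < 7
  z = 5: |5| = 5 < 7
  z = 0: |0| = 0 < 7
Step 2: Count = 3

3


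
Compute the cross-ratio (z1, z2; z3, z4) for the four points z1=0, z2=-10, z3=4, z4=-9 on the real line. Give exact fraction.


Step 1: (z1-z3)(z2-z4) = (-4) * (-1) = 4
Step 2: (z1-z4)(z2-z3) = 9 * (-14) = -126
Step 3: Cross-ratio = -4/126 = -2/63

-2/63


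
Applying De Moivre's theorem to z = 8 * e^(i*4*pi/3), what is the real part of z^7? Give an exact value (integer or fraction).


Step 1: By De Moivre's theorem, z^7 = 8^7 * e^(i*7*4*pi/3) = 2097152 * (cos(28*pi/3) + i*sin(28*pi/3))
Step 2: |z|^7 = 8^7 = 2097152
Step 3: Reduce the angle mod 2*pi: 28*pi/3 - 8*pi = 4*pi/3
Step 4: cos(4*pi/3) = -1/2
Step 5: Re(z^7) = 2097152 * (-1/2) = -1048576

-1048576


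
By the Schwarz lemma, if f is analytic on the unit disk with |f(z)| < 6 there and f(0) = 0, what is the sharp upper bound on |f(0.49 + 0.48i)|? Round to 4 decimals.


Step 1: g = f/6 maps D -> D with g(0) = 0, so by the Schwarz lemma |g(z)| <= |z|, i.e. |f(z)| <= 6|z|; this is sharp (f(z) = 6z).
Step 2: |z0|^2 = 0.49^2 + 0.48^2 = 0.4705
Step 3: |z0| = sqrt(0.4705) = 0.68593
Step 4: Best bound = 6 * |z0| = 6 * 0.68593 = 4.1156

4.1156


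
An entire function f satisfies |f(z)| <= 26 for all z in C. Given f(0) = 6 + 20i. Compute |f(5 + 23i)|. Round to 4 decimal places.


Step 1: By Liouville's theorem, a bounded entire function is constant.
Step 2: f(z) = f(0) = 6 + 20i for all z.
Step 3: |f(w)| = |6 + 20i| = sqrt(36 + 400)
Step 4: = 20.8806

20.8806


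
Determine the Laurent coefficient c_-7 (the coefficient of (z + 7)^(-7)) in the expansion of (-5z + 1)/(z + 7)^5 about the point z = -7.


Step 1: Write the numerator in powers of (z + 7): -5z + 1 = -5(z + 7) + (-5*(-7) + 1) = -5(z + 7) + 36
Step 2: Divide by (z + 7)^5: f(z) = 36(z + 7)^(-5) - 5(z + 7)^(-4)
Step 3: This finite sum is the Laurent series of f about z = -7.
Step 4: Only the powers -5 and -4 appear, so the coefficient of (z + 7)^(-7) = 0

0


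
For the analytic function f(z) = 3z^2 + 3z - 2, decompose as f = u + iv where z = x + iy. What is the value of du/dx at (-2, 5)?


Step 1: f(z) = 3(x+iy)^2 + 3(x+iy) - 2
Step 2: u = 3(x^2 - y^2) + 3x - 2
Step 3: u_x = 6x + 3
Step 4: At (-2, 5): u_x = -12 + 3 = -9

-9


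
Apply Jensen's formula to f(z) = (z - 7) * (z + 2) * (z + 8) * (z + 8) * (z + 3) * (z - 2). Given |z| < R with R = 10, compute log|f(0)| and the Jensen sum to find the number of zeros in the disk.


Jensen's formula: (1/2pi)*integral log|f(Re^it)|dt = log|f(0)| + sum_{|a_k|<R} log(R/|a_k|)
Step 1: f(0) = (-7) * 2 * 8 * 8 * 3 * (-2) = 5376
Step 2: log|f(0)| = log|7| + log|-2| + log|-8| + log|-8| + log|-3| + log|2| = 8.5897
Step 3: Zeros inside |z| < 10: 7, -2, -8, -8, -3, 2
Step 4: Jensen sum = log(10/7) + log(10/2) + log(10/8) + log(10/8) + log(10/3) + log(10/2) = 5.2258
Step 5: n(R) = number of terms in the Jensen sum = count of zeros inside |z| < 10 = 6

6


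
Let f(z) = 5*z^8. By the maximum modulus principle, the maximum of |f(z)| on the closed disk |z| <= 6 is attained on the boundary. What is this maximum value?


Step 1: On |z| = 6, |f(z)| = 5 * |z|^8 = 5 * 6^8
Step 2: By maximum modulus principle, maximum is on boundary.
Step 3: Maximum = 5 * 1679616 = 8398080

8398080


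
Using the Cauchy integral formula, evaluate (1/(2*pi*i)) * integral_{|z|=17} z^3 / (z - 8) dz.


Step 1: f(z) = z^3, a = 8 is inside |z| = 17
Step 2: By Cauchy integral formula: (1/(2pi*i)) * integral = f(a)
Step 3: f(8) = 8^3 = 512

512


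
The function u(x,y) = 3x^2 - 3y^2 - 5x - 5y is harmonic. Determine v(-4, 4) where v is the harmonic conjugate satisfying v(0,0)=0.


Step 1: v_x = -u_y = 6y + 5
Step 2: v_y = u_x = 6x - 5
Step 3: v = 6xy + 5x - 5y + C
Step 4: v(0,0) = 0 => C = 0
Step 5: v(-4, 4) = -136

-136


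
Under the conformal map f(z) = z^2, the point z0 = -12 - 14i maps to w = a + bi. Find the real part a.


Step 1: z0 = -12 - 14i
Step 2: z0^2 = (-12)^2 - (-14)^2 + 336i
Step 3: real part = 144 - 196 = -52

-52


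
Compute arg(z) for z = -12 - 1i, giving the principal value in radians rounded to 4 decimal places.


Step 1: z = -12 - 1i
Step 2: arg(z) = atan2(-1, -12)
Step 3: arg(z) = -3.0585

-3.0585


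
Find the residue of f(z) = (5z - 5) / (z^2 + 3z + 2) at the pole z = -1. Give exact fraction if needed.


Step 1: Q(z) = z^2 + 3z + 2 = (z + 1)(z + 2)
Step 2: Q'(z) = 2z + 3
Step 3: Q'(-1) = 1, P(-1) = -10
Step 4: Res = P(-1)/Q'(-1) = -10/1 = -10

-10


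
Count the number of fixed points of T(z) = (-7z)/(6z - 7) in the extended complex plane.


Step 1: Fixed points satisfy T(z) = z
Step 2: 6z^2 = 0
Step 3: Discriminant = 0^2 - 4*6*0 = 0
Step 4: Number of fixed points = 1

1


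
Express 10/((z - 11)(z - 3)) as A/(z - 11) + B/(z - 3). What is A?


Step 1: Multiply both sides by (z - 11) and set z = 11
Step 2: A = 10 / (11 - 3)
Step 3: A = 10 / 8
Step 4: A = 5/4

5/4


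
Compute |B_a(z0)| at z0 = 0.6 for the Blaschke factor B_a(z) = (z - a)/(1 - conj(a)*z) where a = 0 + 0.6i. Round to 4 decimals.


Step 1: Numerator z0 - a = 0.6 - (0 + 0.6i) = 0.6 - 0.6i
Step 2: Denominator 1 - conj(a)*z0 = 1 - (0 - 0.6i)*0.6 = 1 + 0.36i
Step 3: |z0 - a|^2 = 0.6^2 + (-0.6)^2 = 0.72; |1 - conj(a)*z0|^2 = 1^2 + 0.36^2 = 1.1296
Step 4: |B_a(0.6)| = sqrt(0.72 / 1.1296) = sqrt(0.637394)
Step 5: = 0.7984

0.7984


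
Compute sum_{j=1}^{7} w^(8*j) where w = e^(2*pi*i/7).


Step 1: The sum sum_{j=1}^{n} w^(k*j) equals n if n | k, else 0.
Step 2: Here n = 7, k = 8
Step 3: Does n divide k? 7 | 8 -> False
Step 4: Sum = 0

0


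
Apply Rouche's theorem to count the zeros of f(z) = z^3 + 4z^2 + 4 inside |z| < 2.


Step 1: On |z| = 2 the three terms have sizes |z^3| = 2^3 = 8, |4z^2| = 4*2^2 = 16, |4| = 4
Step 2: The dominant term is g(z) = 4z^2; let h(z) = z^3 + 4 so f = g + h
Step 3: On |z| = 2: |g| = 16 and |h| <= 8 + 4 = 12
Step 4: Since 16 > 12, |h| < |g| on |z| = 2, so by Rouche f has the same number of zeros as g inside |z| < 2
Step 5: g(z) = 4z^2 has 2 zeros (at the origin, multiplicity 2) inside |z| < 2. Answer = 2

2


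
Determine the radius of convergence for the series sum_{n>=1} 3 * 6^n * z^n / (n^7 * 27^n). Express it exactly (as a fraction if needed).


Step 1: General term a_n = 3 * 6^n / (n^7 * 27^n)
Step 2: By the root test, |a_n|^(1/n) = 3^(1/n) * 6 / (n^(7/n) * 27) -> 6/27 as n -> infinity (since 3^(1/n) -> 1 and n^(7/n) -> 1)
Step 3: R = 1/lim|a_n|^(1/n) = 27/6 = 9/2

9/2


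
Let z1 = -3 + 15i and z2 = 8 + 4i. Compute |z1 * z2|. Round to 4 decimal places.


Step 1: |z1| = sqrt((-3)^2 + 15^2) = sqrt(234)
Step 2: |z2| = sqrt(8^2 + 4^2) = sqrt(80)
Step 3: |z1*z2| = |z1|*|z2| = sqrt(234) * sqrt(80) = sqrt(234 * 80) = sqrt(18720)
Step 4: = 136.8211

136.8211


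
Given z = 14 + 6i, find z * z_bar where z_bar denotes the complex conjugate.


Step 1: conj(z) = 14 - 6i
Step 2: z * conj(z) = 14^2 + 6^2
Step 3: = 196 + 36 = 232

232


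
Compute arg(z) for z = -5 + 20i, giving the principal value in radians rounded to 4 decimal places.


Step 1: z = -5 + 20i
Step 2: arg(z) = atan2(20, -5)
Step 3: arg(z) = 1.8158

1.8158


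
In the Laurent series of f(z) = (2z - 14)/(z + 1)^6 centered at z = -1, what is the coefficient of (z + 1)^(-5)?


Step 1: Write the numerator in powers of (z + 1): 2z - 14 = 2(z + 1) + (2*(-1) - 14) = 2(z + 1) - 16
Step 2: Divide by (z + 1)^6: f(z) = -16(z + 1)^(-6) + 2(z + 1)^(-5)
Step 3: This finite sum is the Laurent series of f about z = -1.
Step 4: Coefficient of (z + 1)^(-5) = coefficient of (z + 1) in the re-centred numerator = 2

2


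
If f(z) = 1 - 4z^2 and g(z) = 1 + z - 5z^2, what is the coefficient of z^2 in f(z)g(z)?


Step 1: z^2 term in f*g comes from: (1)*(-5z^2) + (0)*(z) + (-4z^2)*(1)
Step 2: = -5 + 0 - 4
Step 3: = -9

-9


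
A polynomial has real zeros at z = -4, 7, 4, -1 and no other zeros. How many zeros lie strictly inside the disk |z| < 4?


Step 1: Check each root:
  z = -4: |-4| = 4 >= 4
  z = 7: |7| = 7 >= 4
  z = 4: |4| = 4 >= 4
  z = -1: |-1| = 1 < 4
Step 2: Count = 1

1


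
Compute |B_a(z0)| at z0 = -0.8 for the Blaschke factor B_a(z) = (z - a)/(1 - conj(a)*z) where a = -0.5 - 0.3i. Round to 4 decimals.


Step 1: Numerator z0 - a = -0.8 - (-0.5 - 0.3i) = -0.3 + 0.3i
Step 2: Denominator 1 - conj(a)*z0 = 1 - (-0.5 + 0.3i)*(-0.8) = 0.6 + 0.24i
Step 3: |z0 - a|^2 = (-0.3)^2 + 0.3^2 = 0.18; |1 - conj(a)*z0|^2 = 0.6^2 + 0.24^2 = 0.4176
Step 4: |B_a(-0.8)| = sqrt(0.18 / 0.4176) = sqrt(0.431034)
Step 5: = 0.6565

0.6565


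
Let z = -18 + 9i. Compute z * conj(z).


Step 1: conj(z) = -18 - 9i
Step 2: z * conj(z) = (-18)^2 + 9^2
Step 3: = 324 + 81 = 405

405


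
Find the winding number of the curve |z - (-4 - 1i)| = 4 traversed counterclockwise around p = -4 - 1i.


Step 1: Center c = (-4, -1), radius = 4
Step 2: |p - c|^2 = 0^2 + 0^2 = 0
Step 3: r^2 = 16
Step 4: |p-c| < r so winding number = 1

1


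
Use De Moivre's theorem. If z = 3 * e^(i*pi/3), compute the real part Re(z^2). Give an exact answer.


Step 1: By De Moivre's theorem, z^2 = 3^2 * e^(i*2*pi/3) = 9 * (cos(2*pi/3) + i*sin(2*pi/3))
Step 2: |z|^2 = 3^2 = 9
Step 3: The angle 2*pi/3 already lies in [0, 2*pi)
Step 4: cos(2*pi/3) = -1/2
Step 5: Re(z^2) = 9 * (-1/2) = -9/2

-9/2


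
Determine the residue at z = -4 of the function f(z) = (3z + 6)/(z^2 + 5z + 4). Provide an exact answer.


Step 1: Q(z) = z^2 + 5z + 4 = (z + 4)(z + 1)
Step 2: Q'(z) = 2z + 5
Step 3: Q'(-4) = -3, P(-4) = -6
Step 4: Res = P(-4)/Q'(-4) = -6/(-3) = 2

2


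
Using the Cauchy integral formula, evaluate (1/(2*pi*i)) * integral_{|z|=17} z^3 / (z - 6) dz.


Step 1: f(z) = z^3, a = 6 is inside |z| = 17
Step 2: By Cauchy integral formula: (1/(2pi*i)) * integral = f(a)
Step 3: f(6) = 6^3 = 216

216


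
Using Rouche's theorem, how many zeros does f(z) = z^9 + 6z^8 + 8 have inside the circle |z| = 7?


Step 1: On |z| = 7 the three terms have sizes |z^9| = 7^9 = 40353607, |6z^8| = 6*7^8 = 34588806, |8| = 8
Step 2: The dominant term is g(z) = z^9; let h(z) = 6z^8 + 8 so f = g + h
Step 3: On |z| = 7: |g| = 40353607 and |h| <= 34588806 + 8 = 34588814
Step 4: Since 40353607 > 34588814, |h| < |g| on |z| = 7, so by Rouche f has the same number of zeros as g inside |z| < 7
Step 5: g(z) = z^9 has 9 zeros (all at the origin) inside |z| < 7. Answer = 9

9


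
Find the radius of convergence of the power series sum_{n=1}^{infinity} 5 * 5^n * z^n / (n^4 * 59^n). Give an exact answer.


Step 1: General term a_n = 5 * 5^n / (n^4 * 59^n)
Step 2: By the root test, |a_n|^(1/n) = 5^(1/n) * 5 / (n^(4/n) * 59) -> 5/59 as n -> infinity (since 5^(1/n) -> 1 and n^(4/n) -> 1)
Step 3: R = 1/lim|a_n|^(1/n) = 59/5

59/5


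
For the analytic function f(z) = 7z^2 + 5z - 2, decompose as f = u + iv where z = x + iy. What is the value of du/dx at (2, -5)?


Step 1: f(z) = 7(x+iy)^2 + 5(x+iy) - 2
Step 2: u = 7(x^2 - y^2) + 5x - 2
Step 3: u_x = 14x + 5
Step 4: At (2, -5): u_x = 28 + 5 = 33

33


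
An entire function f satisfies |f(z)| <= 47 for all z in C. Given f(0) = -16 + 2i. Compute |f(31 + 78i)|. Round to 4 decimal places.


Step 1: By Liouville's theorem, a bounded entire function is constant.
Step 2: f(z) = f(0) = -16 + 2i for all z.
Step 3: |f(w)| = |-16 + 2i| = sqrt(256 + 4)
Step 4: = 16.1245

16.1245


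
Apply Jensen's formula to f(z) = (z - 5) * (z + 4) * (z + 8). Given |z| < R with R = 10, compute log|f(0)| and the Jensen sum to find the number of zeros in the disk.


Jensen's formula: (1/2pi)*integral log|f(Re^it)|dt = log|f(0)| + sum_{|a_k|<R} log(R/|a_k|)
Step 1: f(0) = (-5) * 4 * 8 = -160
Step 2: log|f(0)| = log|5| + log|-4| + log|-8| = 5.0752
Step 3: Zeros inside |z| < 10: 5, -4, -8
Step 4: Jensen sum = log(10/5) + log(10/4) + log(10/8) = 1.8326
Step 5: n(R) = number of terms in the Jensen sum = count of zeros inside |z| < 10 = 3

3


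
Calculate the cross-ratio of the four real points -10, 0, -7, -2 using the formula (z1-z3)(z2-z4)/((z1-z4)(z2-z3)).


Step 1: (z1-z3)(z2-z4) = (-3) * 2 = -6
Step 2: (z1-z4)(z2-z3) = (-8) * 7 = -56
Step 3: Cross-ratio = 6/56 = 3/28

3/28


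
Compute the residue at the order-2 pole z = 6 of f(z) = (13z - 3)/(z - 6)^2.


Step 1: Pole of order 2 at z = 6
Step 2: Res = lim d/dz [(z - 6)^2 * f(z)] as z -> 6
Step 3: (z - 6)^2 * f(z) = 13z - 3
Step 4: d/dz[13z - 3] = 13

13


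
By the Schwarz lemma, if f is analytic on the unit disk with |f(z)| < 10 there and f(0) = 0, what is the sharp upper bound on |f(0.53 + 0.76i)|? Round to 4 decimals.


Step 1: g = f/10 maps D -> D with g(0) = 0, so by the Schwarz lemma |g(z)| <= |z|, i.e. |f(z)| <= 10|z|; this is sharp (f(z) = 10z).
Step 2: |z0|^2 = 0.53^2 + 0.76^2 = 0.8585
Step 3: |z0| = sqrt(0.8585) = 0.926553
Step 4: Best bound = 10 * |z0| = 10 * 0.926553 = 9.2655

9.2655


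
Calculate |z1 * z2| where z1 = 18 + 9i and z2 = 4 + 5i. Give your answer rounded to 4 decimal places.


Step 1: |z1| = sqrt(18^2 + 9^2) = sqrt(405)
Step 2: |z2| = sqrt(4^2 + 5^2) = sqrt(41)
Step 3: |z1*z2| = |z1|*|z2| = sqrt(405) * sqrt(41) = sqrt(405 * 41) = sqrt(16605)
Step 4: = 128.8604

128.8604


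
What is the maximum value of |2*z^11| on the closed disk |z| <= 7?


Step 1: On |z| = 7, |f(z)| = 2 * |z|^11 = 2 * 7^11
Step 2: By maximum modulus principle, maximum is on boundary.
Step 3: Maximum = 2 * 1977326743 = 3954653486

3954653486


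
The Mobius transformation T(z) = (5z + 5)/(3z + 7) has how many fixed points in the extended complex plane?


Step 1: Fixed points satisfy T(z) = z
Step 2: 3z^2 + 2z - 5 = 0
Step 3: Discriminant = 2^2 - 4*3*(-5) = 64
Step 4: Number of fixed points = 2

2


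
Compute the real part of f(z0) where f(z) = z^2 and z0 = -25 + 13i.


Step 1: z0 = -25 + 13i
Step 2: z0^2 = (-25)^2 - 13^2 - 650i
Step 3: real part = 625 - 169 = 456

456


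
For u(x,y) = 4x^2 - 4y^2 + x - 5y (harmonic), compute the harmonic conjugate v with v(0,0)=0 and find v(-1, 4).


Step 1: v_x = -u_y = 8y + 5
Step 2: v_y = u_x = 8x + 1
Step 3: v = 8xy + 5x + y + C
Step 4: v(0,0) = 0 => C = 0
Step 5: v(-1, 4) = -33

-33


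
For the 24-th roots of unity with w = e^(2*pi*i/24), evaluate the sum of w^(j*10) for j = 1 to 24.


Step 1: The sum sum_{j=1}^{n} w^(k*j) equals n if n | k, else 0.
Step 2: Here n = 24, k = 10
Step 3: Does n divide k? 24 | 10 -> False
Step 4: Sum = 0

0


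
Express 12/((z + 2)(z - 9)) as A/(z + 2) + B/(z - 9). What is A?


Step 1: Multiply both sides by (z + 2) and set z = -2
Step 2: A = 12 / (-2 - 9)
Step 3: A = 12 / (-11)
Step 4: A = -12/11

-12/11


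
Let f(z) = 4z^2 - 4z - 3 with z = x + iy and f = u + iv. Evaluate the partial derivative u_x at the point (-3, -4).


Step 1: f(z) = 4(x+iy)^2 - 4(x+iy) - 3
Step 2: u = 4(x^2 - y^2) - 4x - 3
Step 3: u_x = 8x - 4
Step 4: At (-3, -4): u_x = -24 - 4 = -28

-28


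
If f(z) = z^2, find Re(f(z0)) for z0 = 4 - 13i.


Step 1: z0 = 4 - 13i
Step 2: z0^2 = 4^2 - (-13)^2 - 104i
Step 3: real part = 16 - 169 = -153

-153


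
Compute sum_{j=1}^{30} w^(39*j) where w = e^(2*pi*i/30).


Step 1: The sum sum_{j=1}^{n} w^(k*j) equals n if n | k, else 0.
Step 2: Here n = 30, k = 39
Step 3: Does n divide k? 30 | 39 -> False
Step 4: Sum = 0

0


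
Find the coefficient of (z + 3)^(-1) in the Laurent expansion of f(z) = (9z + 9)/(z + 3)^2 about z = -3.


Step 1: Write the numerator in powers of (z + 3): 9z + 9 = 9(z + 3) + (9*(-3) + 9) = 9(z + 3) - 18
Step 2: Divide by (z + 3)^2: f(z) = -18(z + 3)^(-2) + 9(z + 3)^(-1)
Step 3: This finite sum is the Laurent series of f about z = -3.
Step 4: Coefficient of (z + 3)^(-1) = coefficient of (z + 3) in the re-centred numerator = 9

9


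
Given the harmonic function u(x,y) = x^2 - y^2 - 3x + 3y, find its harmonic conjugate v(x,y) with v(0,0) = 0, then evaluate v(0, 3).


Step 1: v_x = -u_y = 2y - 3
Step 2: v_y = u_x = 2x - 3
Step 3: v = 2xy - 3x - 3y + C
Step 4: v(0,0) = 0 => C = 0
Step 5: v(0, 3) = -9

-9


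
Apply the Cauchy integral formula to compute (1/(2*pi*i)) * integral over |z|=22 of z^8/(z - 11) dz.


Step 1: f(z) = z^8, a = 11 is inside |z| = 22
Step 2: By Cauchy integral formula: (1/(2pi*i)) * integral = f(a)
Step 3: f(11) = 11^8 = 214358881

214358881


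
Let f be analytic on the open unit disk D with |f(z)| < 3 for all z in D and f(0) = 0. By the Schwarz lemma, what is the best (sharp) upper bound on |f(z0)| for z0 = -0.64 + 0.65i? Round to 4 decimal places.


Step 1: g = f/3 maps D -> D with g(0) = 0, so by the Schwarz lemma |g(z)| <= |z|, i.e. |f(z)| <= 3|z|; this is sharp (f(z) = 3z).
Step 2: |z0|^2 = (-0.64)^2 + 0.65^2 = 0.8321
Step 3: |z0| = sqrt(0.8321) = 0.912195
Step 4: Best bound = 3 * |z0| = 3 * 0.912195 = 2.7366

2.7366


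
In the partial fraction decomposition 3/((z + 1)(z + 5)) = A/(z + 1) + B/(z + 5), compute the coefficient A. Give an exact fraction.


Step 1: Multiply both sides by (z + 1) and set z = -1
Step 2: A = 3 / (-1 + 5)
Step 3: A = 3 / 4
Step 4: A = 3/4

3/4


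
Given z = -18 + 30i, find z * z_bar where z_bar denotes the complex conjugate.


Step 1: conj(z) = -18 - 30i
Step 2: z * conj(z) = (-18)^2 + 30^2
Step 3: = 324 + 900 = 1224

1224


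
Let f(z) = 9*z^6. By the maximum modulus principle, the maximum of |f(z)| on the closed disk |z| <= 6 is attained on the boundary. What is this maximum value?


Step 1: On |z| = 6, |f(z)| = 9 * |z|^6 = 9 * 6^6
Step 2: By maximum modulus principle, maximum is on boundary.
Step 3: Maximum = 9 * 46656 = 419904

419904


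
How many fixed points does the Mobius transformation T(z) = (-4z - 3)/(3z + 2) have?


Step 1: Fixed points satisfy T(z) = z
Step 2: 3z^2 + 6z + 3 = 0
Step 3: Discriminant = 6^2 - 4*3*3 = 0
Step 4: Number of fixed points = 1

1


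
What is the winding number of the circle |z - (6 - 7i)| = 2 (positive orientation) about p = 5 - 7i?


Step 1: Center c = (6, -7), radius = 2
Step 2: |p - c|^2 = (-1)^2 + 0^2 = 1
Step 3: r^2 = 4
Step 4: |p-c| < r so winding number = 1

1


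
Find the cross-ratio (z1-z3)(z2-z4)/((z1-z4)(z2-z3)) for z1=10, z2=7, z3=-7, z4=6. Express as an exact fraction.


Step 1: (z1-z3)(z2-z4) = 17 * 1 = 17
Step 2: (z1-z4)(z2-z3) = 4 * 14 = 56
Step 3: Cross-ratio = 17/56 = 17/56

17/56


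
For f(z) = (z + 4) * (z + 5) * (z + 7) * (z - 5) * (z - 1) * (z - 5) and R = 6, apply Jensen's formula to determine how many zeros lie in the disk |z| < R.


Jensen's formula: (1/2pi)*integral log|f(Re^it)|dt = log|f(0)| + sum_{|a_k|<R} log(R/|a_k|)
Step 1: f(0) = 4 * 5 * 7 * (-5) * (-1) * (-5) = -3500
Step 2: log|f(0)| = log|-4| + log|-5| + log|-7| + log|5| + log|1| + log|5| = 8.1605
Step 3: Zeros inside |z| < 6: -4, -5, 5, 1, 5
Step 4: Jensen sum = log(6/4) + log(6/5) + log(6/5) + log(6/1) + log(6/5) = 2.7442
Step 5: n(R) = number of terms in the Jensen sum = count of zeros inside |z| < 6 = 5

5


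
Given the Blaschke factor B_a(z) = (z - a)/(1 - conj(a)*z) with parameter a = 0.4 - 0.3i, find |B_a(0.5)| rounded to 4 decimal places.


Step 1: Numerator z0 - a = 0.5 - (0.4 - 0.3i) = 0.1 + 0.3i
Step 2: Denominator 1 - conj(a)*z0 = 1 - (0.4 + 0.3i)*0.5 = 0.8 - 0.15i
Step 3: |z0 - a|^2 = 0.1^2 + 0.3^2 = 0.1; |1 - conj(a)*z0|^2 = 0.8^2 + (-0.15)^2 = 0.6625
Step 4: |B_a(0.5)| = sqrt(0.1 / 0.6625) = sqrt(0.150943)
Step 5: = 0.3885

0.3885


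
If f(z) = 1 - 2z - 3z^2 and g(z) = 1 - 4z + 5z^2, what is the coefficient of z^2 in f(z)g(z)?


Step 1: z^2 term in f*g comes from: (1)*(5z^2) + (-2z)*(-4z) + (-3z^2)*(1)
Step 2: = 5 + 8 - 3
Step 3: = 10

10


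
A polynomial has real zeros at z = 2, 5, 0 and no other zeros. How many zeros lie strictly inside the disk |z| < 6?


Step 1: Check each root:
  z = 2: |2| = 2 < 6
  z = 5: |5| = 5 < 6
  z = 0: |0| = 0 < 6
Step 2: Count = 3

3


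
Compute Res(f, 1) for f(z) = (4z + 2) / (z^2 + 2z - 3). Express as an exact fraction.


Step 1: Q(z) = z^2 + 2z - 3 = (z - 1)(z + 3)
Step 2: Q'(z) = 2z + 2
Step 3: Q'(1) = 4, P(1) = 6
Step 4: Res = P(1)/Q'(1) = 6/4 = 3/2

3/2


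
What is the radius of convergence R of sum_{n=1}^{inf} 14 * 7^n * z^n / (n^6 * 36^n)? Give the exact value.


Step 1: General term a_n = 14 * 7^n / (n^6 * 36^n)
Step 2: By the root test, |a_n|^(1/n) = 14^(1/n) * 7 / (n^(6/n) * 36) -> 7/36 as n -> infinity (since 14^(1/n) -> 1 and n^(6/n) -> 1)
Step 3: R = 1/lim|a_n|^(1/n) = 36/7

36/7


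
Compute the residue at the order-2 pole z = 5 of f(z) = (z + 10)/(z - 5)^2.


Step 1: Pole of order 2 at z = 5
Step 2: Res = lim d/dz [(z - 5)^2 * f(z)] as z -> 5
Step 3: (z - 5)^2 * f(z) = z + 10
Step 4: d/dz[z + 10] = 1

1


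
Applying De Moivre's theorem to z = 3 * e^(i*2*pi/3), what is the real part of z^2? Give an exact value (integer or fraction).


Step 1: By De Moivre's theorem, z^2 = 3^2 * e^(i*2*2*pi/3) = 9 * (cos(4*pi/3) + i*sin(4*pi/3))
Step 2: |z|^2 = 3^2 = 9
Step 3: The angle 4*pi/3 already lies in [0, 2*pi)
Step 4: cos(4*pi/3) = -1/2
Step 5: Re(z^2) = 9 * (-1/2) = -9/2

-9/2


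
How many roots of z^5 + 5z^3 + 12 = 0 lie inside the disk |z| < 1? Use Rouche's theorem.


Step 1: On |z| = 1 the three terms have sizes |z^5| = 1^5 = 1, |5z^3| = 5*1^3 = 5, |12| = 12
Step 2: The dominant term is g(z) = 12; let h(z) = z^5 + 5z^3 so f = g + h
Step 3: On |z| = 1: |g| = 12 and |h| <= 1 + 5 = 6
Step 4: Since 12 > 6, |h| < |g| on |z| = 1, so by Rouche f has the same number of zeros as g inside |z| < 1
Step 5: g(z) = 12 is a nonzero constant with no zeros inside |z| < 1. Answer = 0

0


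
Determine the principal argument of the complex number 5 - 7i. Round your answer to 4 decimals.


Step 1: z = 5 - 7i
Step 2: arg(z) = atan2(-7, 5)
Step 3: arg(z) = -0.9505

-0.9505


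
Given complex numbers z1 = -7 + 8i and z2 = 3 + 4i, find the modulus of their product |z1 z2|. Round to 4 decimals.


Step 1: |z1| = sqrt((-7)^2 + 8^2) = sqrt(113)
Step 2: |z2| = sqrt(3^2 + 4^2) = sqrt(25)
Step 3: |z1*z2| = |z1|*|z2| = sqrt(113) * sqrt(25) = sqrt(113 * 25) = sqrt(2825)
Step 4: = 53.1507

53.1507


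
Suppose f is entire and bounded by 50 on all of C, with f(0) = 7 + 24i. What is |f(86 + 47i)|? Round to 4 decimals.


Step 1: By Liouville's theorem, a bounded entire function is constant.
Step 2: f(z) = f(0) = 7 + 24i for all z.
Step 3: |f(w)| = |7 + 24i| = sqrt(49 + 576)
Step 4: = 25.0

25.0


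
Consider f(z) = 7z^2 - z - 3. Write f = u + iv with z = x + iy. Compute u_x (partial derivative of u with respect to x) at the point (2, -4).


Step 1: f(z) = 7(x+iy)^2 - (x+iy) - 3
Step 2: u = 7(x^2 - y^2) - x - 3
Step 3: u_x = 14x - 1
Step 4: At (2, -4): u_x = 28 - 1 = 27

27


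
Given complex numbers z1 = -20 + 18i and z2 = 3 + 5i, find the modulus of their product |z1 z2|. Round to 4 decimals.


Step 1: |z1| = sqrt((-20)^2 + 18^2) = sqrt(724)
Step 2: |z2| = sqrt(3^2 + 5^2) = sqrt(34)
Step 3: |z1*z2| = |z1|*|z2| = sqrt(724) * sqrt(34) = sqrt(724 * 34) = sqrt(24616)
Step 4: = 156.8949

156.8949


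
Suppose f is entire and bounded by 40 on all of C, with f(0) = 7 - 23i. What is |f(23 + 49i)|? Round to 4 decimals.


Step 1: By Liouville's theorem, a bounded entire function is constant.
Step 2: f(z) = f(0) = 7 - 23i for all z.
Step 3: |f(w)| = |7 - 23i| = sqrt(49 + 529)
Step 4: = 24.0416

24.0416


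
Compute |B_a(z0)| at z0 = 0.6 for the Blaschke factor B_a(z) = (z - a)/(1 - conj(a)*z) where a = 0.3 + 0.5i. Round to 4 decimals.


Step 1: Numerator z0 - a = 0.6 - (0.3 + 0.5i) = 0.3 - 0.5i
Step 2: Denominator 1 - conj(a)*z0 = 1 - (0.3 - 0.5i)*0.6 = 0.82 + 0.3i
Step 3: |z0 - a|^2 = 0.3^2 + (-0.5)^2 = 0.34; |1 - conj(a)*z0|^2 = 0.82^2 + 0.3^2 = 0.7624
Step 4: |B_a(0.6)| = sqrt(0.34 / 0.7624) = sqrt(0.44596)
Step 5: = 0.6678

0.6678


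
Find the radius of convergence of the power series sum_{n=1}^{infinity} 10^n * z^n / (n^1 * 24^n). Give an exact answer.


Step 1: General term a_n = 10^n / (n^1 * 24^n)
Step 2: By the root test, |a_n|^(1/n) = 10 / (n^(1/n) * 24) -> 10/24 as n -> infinity (since n^(1/n) -> 1)
Step 3: R = 1/lim|a_n|^(1/n) = 24/10 = 12/5

12/5


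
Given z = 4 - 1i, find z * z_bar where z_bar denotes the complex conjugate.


Step 1: conj(z) = 4 + 1i
Step 2: z * conj(z) = 4^2 + (-1)^2
Step 3: = 16 + 1 = 17

17


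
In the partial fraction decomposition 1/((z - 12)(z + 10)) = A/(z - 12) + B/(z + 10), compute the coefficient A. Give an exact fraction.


Step 1: Multiply both sides by (z - 12) and set z = 12
Step 2: A = 1 / (12 + 10)
Step 3: A = 1 / 22
Step 4: A = 1/22

1/22


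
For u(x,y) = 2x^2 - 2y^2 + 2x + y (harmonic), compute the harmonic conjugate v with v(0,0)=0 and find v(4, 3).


Step 1: v_x = -u_y = 4y - 1
Step 2: v_y = u_x = 4x + 2
Step 3: v = 4xy - x + 2y + C
Step 4: v(0,0) = 0 => C = 0
Step 5: v(4, 3) = 50

50


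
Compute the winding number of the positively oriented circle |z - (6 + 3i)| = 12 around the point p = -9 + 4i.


Step 1: Center c = (6, 3), radius = 12
Step 2: |p - c|^2 = (-15)^2 + 1^2 = 226
Step 3: r^2 = 144
Step 4: |p-c| > r so winding number = 0

0


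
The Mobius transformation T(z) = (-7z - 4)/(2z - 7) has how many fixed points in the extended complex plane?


Step 1: Fixed points satisfy T(z) = z
Step 2: 2z^2 + 4 = 0
Step 3: Discriminant = 0^2 - 4*2*4 = -32
Step 4: Number of fixed points = 2

2


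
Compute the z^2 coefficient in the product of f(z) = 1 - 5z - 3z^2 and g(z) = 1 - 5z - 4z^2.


Step 1: z^2 term in f*g comes from: (1)*(-4z^2) + (-5z)*(-5z) + (-3z^2)*(1)
Step 2: = -4 + 25 - 3
Step 3: = 18

18


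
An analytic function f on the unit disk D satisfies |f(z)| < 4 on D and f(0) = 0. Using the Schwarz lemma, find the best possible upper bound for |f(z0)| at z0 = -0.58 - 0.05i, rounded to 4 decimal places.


Step 1: g = f/4 maps D -> D with g(0) = 0, so by the Schwarz lemma |g(z)| <= |z|, i.e. |f(z)| <= 4|z|; this is sharp (f(z) = 4z).
Step 2: |z0|^2 = (-0.58)^2 + (-0.05)^2 = 0.3389
Step 3: |z0| = sqrt(0.3389) = 0.582151
Step 4: Best bound = 4 * |z0| = 4 * 0.582151 = 2.3286

2.3286
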